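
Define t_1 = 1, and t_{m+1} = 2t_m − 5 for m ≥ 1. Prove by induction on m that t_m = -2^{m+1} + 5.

Base case: t_1 = 1, and -2^{1+1} + 5 = -4 + 5 = 1.
Assume t_k = -2^{k+1} + 5 for some k ≥ 1.
Then t_{k+1} = 2t_k − 5 = 2·(-2^{k+1} + 5) − 5 = -2^{k+2} + 10 − 5 = -2^{k+2} + 5.
This completes the inductive step, so t_m = -2^{m+1} + 5 for all m ≥ 1.

t_m = -2^{m+1} + 5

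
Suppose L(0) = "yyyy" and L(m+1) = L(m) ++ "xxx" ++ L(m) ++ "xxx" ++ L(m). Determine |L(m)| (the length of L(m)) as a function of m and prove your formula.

Claim: |L(m)| = 7·3^m − 3.

Base case: |L(0)| = 4, and 7·3^0 − 3 = 4.
Assume |L(r)| = 7·3^r − 3.
Then |L(r+1)| = 3|L(r)| + 6 = 3(7·3^r − 3) + 6 = 7·3^{r+1} − 9 + 6 = 7·3^{r+1} − 3.
By induction, |L(m)| = 7·3^m − 3 for all m ≥ 0.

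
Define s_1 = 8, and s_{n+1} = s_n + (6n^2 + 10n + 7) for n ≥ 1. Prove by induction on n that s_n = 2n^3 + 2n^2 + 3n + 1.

Base case: s_1 = 8, and 2·1^3 + 2·1^2 + 3·1 + 1 = 8.
Assume s_r = 2r^3 + 2r^2 + 3r + 1.
Then s_{r+1} = s_r + (6r^2 + 10r + 7) = (2r^3 + 2r^2 + 3r + 1) + (6r^2 + 10r + 7) = 2r^3 + 8r^2 + 13r + 8,
and 2·(r+1)^3 + 2·(r+1)^2 + 3·(r+1) + 1 = 2r^3 + 8r^2 + 13r + 8.
This completes the inductive step, so s_n = 2n^3 + 2n^2 + 3n + 1 for all n ≥ 1.

s_n = 2n^3 + 2n^2 + 3n + 1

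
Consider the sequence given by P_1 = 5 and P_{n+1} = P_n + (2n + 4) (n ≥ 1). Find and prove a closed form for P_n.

Claim: P_n = n^2 + 3n + 1.

Base case: P_1 = 5, and 1^2 + 3·1 + 1 = 5.
Assume P_r = r^2 + 3r + 1.
Then P_{r+1} = P_r + (2r + 4) = (r^2 + 3r + 1) + (2r + 4) = r^2 + 5r + 5,
and (r+1)^2 + 3·(r+1) + 1 = r^2 + 5r + 5.
This completes the inductive step, so P_n = n^2 + 3n + 1 for all n ≥ 1.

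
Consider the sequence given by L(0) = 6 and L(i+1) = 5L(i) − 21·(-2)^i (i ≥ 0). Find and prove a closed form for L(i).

Claim: L(i) = 3·5^i + 3·(-2)^i.

Base case: L(0) = 6, and 3·5^0 + 3·(-2)^0 = 3 + 3 = 6.
Assume L(r) = 3·5^r + 3·(-2)^r for some r ≥ 0.
Then L(r+1) = 5L(r) − 21·(-2)^r = 5·(3·5^r + 3·(-2)^r) − 21·(-2)^r = 3·5^{r+1} + 15·(-2)^r − 21·(-2)^r = 3·5^{r+1} − 6·(-2)^r = 3·5^{r+1} + 3·(-2)^{r+1}.
Hence L(i) = 3·5^i + 3·(-2)^i for every i ≥ 0, by induction.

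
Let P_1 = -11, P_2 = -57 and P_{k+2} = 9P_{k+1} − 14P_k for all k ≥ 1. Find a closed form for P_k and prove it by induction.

Claim: P_k = -7^k − 2·2^k.

Base cases: P_1 = -11 and -7^1 − 2·2^1 = -11; P_2 = -57 and -7^2 − 2·2^2 = -57.
Assume P_j = -7^j − 2·2^j for all 1 ≤ j ≤ m, where m ≥ 2.
Then P_{m+1} = 9P_m − 14P_{m−1} = 9·(-7^m − 2·2^m) − 14·(-7^{m−1} − 2·2^{m−1}) = -(9·7 − 14)7^{m−1} − 2·(9·2 − 14)2^{m−1} = -49·7^{m−1} − 8·2^{m−1} = -7^{m+1} − 2·2^{m+1}.
This completes the inductive step, so P_k = -7^k − 2·2^k for all k ≥ 1.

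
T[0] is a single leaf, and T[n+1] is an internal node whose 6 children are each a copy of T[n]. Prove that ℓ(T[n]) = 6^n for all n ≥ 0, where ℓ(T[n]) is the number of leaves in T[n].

Base case: ℓ(T[0]) = 1, and 6^0 = 1.
Assume ℓ(T[r]) = 6^r.
Then ℓ(T[r+1]) = 6·ℓ(T[r]) = 6·6^r = 6^{r+1}.
By induction, ℓ(T[n]) = 6^n for all n ≥ 0.

ℓ(T[n]) = 6^n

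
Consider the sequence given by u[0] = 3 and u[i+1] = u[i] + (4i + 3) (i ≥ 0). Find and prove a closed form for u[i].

Claim: u[i] = 2i^2 + i + 3.

Base case: u[0] = 3, and 2·0^2 + 0 + 3 = 3.
Assume u[m] = 2m^2 + m + 3.
Then u[m+1] = u[m] + (4m + 3) = (2m^2 + m + 3) + (4m + 3) = 2m^2 + 5m + 6,
and 2·(m+1)^2 + (m+1) + 3 = 2m^2 + 5m + 6.
By induction, u[i] = 2i^2 + i + 3 for all i ≥ 0.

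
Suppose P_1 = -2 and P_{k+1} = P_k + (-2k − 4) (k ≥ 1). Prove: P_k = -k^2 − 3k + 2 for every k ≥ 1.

Base case: P_1 = -2, and -1^2 − 3·1 + 2 = -2.
Assume P_m = -m^2 − 3m + 2.
Then P_{m+1} = P_m + (-2m − 4) = (-m^2 − 3m + 2) + (-2m − 4) = -m^2 − 5m − 2,
and -(m+1)^2 − 3·(m+1) + 2 = -m^2 − 5m − 2.
Hence P_k = -k^2 − 3k + 2 for every k ≥ 1, by induction.

P_k = -k^2 − 3k + 2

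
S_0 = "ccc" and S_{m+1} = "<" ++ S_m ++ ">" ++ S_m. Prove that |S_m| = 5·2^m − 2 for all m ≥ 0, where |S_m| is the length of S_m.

Base case: |S_0| = 3, and 5·2^0 − 2 = 3.
Assume |S_r| = 5·2^r − 2.
Then |S_{r+1}| = 1 + |S_r| + 1 + |S_r| = 2|S_r| + 2 = 2(5·2^r − 2) + 2 = 5·2^{r+1} − 4 + 2 = 5·2^{r+1} − 2.
By induction, |S_m| = 5·2^m − 2 for all m ≥ 0.

|S_m| = 5·2^m − 2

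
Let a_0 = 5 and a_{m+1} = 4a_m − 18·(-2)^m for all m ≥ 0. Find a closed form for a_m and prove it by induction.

Claim: a_m = 2·4^m + 3·(-2)^m.

Base case: a_0 = 5, and 2·4^0 + 3·(-2)^0 = 2 + 3 = 5.
Assume a_j = 2·4^j + 3·(-2)^j for some j ≥ 0.
Then a_{j+1} = 4a_j − 18·(-2)^j = 4·(2·4^j + 3·(-2)^j) − 18·(-2)^j = 2·4^{j+1} + 12·(-2)^j − 18·(-2)^j = 2·4^{j+1} − 6·(-2)^j = 2·4^{j+1} + 3·(-2)^{j+1}.
This completes the inductive step, so a_m = 2·4^m + 3·(-2)^m for all m ≥ 0.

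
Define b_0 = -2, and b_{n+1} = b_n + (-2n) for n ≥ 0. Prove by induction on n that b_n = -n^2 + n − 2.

Base case: b_0 = -2, and -0^2 + 0 − 2 = -2.
Assume b_k = -k^2 + k − 2.
Then b_{k+1} = b_k + (-2k) = (-k^2 + k − 2) + (-2k) = -k^2 − k − 2,
and -(k+1)^2 + (k+1) − 2 = -k^2 − k − 2.
This completes the inductive step, so b_n = -n^2 + n − 2 for all n ≥ 0.

b_n = -n^2 + n − 2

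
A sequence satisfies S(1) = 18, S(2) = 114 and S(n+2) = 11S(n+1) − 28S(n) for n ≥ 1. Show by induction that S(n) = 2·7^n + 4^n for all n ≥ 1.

Base cases: S(1) = 18 and 2·7^1 + 4^1 = 18; S(2) = 114 and 2·7^2 + 4^2 = 114.
Assume S(j) = 2·7^j + 4^j for all 1 ≤ j ≤ r, where r ≥ 2.
Then S(r+1) = 11S(r) − 28S(r−1) = 11·(2·7^r + 4^r) − 28·(2·7^{r−1} + 4^{r−1}) = 2·(11·7 − 28)7^{r−1} + (11·4 − 28)4^{r−1} = 98·7^{r−1} + 16·4^{r−1} = 2·7^{r+1} + 4^{r+1}.
Hence S(n) = 2·7^n + 4^n for every n ≥ 1, by strong induction.

S(n) = 2·7^n + 4^n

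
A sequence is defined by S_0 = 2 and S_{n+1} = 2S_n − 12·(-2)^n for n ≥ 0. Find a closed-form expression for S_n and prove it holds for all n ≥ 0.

Claim: S_n = -2^n + 3·(-2)^n.

Base case: S_0 = 2, and -2^0 + 3·(-2)^0 = -1 + 3 = 2.
Assume S_j = -2^j + 3·(-2)^j for some j ≥ 0.
Then S_{j+1} = 2S_j − 12·(-2)^j = 2·(-2^j + 3·(-2)^j) − 12·(-2)^j = -2^{j+1} + 6·(-2)^j − 12·(-2)^j = -2^{j+1} − 6·(-2)^j = -2^{j+1} + 3·(-2)^{j+1}.
So the formula holds for j+1, and by induction S_n = -2^n + 3·(-2)^n for all n ≥ 0.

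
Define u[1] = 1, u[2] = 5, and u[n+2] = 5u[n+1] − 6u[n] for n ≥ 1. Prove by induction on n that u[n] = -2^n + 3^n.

Base cases: u[1] = 1 and -2^1 + 3^1 = 1; u[2] = 5 and -2^2 + 3^2 = 5.
Assume u[j] = -2^j + 3^j for all 1 ≤ j ≤ r, where r ≥ 2.
Then u[r+1] = 5u[r] − 6u[r−1] = 5·(-2^r + 3^r) − 6·(-2^{r−1} + 3^{r−1}) = -(5·2 − 6)2^{r−1} + (5·3 − 6)3^{r−1} = -4·2^{r−1} + 9·3^{r−1} = -2^{r+1} + 3^{r+1}.
So the formula holds for r+1, and by strong induction u[n] = -2^n + 3^n for all n ≥ 1.

u[n] = -2^n + 3^n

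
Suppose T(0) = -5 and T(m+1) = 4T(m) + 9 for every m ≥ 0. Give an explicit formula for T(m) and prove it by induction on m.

Claim: T(m) = -2·4^m − 3.

Base case: T(0) = -5, and -2·4^0 − 3 = -2 − 3 = -5.
Assume T(k) = -2·4^k − 3 for some k ≥ 0.
Then T(k+1) = 4T(k) + 9 = 4·(-2·4^k − 3) + 9 = -8·4^k − 12 + 9 = -2·4^{k+1} − 3.
So the formula holds for k+1, and by induction T(m) = -2·4^m − 3 for all m ≥ 0.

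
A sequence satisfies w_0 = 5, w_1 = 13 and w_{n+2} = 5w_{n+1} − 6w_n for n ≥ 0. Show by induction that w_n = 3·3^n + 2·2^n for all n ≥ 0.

Base cases: w_0 = 5 and 3·3^0 + 2·2^0 = 5; w_1 = 13 and 3·3^1 + 2·2^1 = 13.
Assume w_j = 3·3^j + 2·2^j for all 0 ≤ j ≤ m, where m ≥ 1.
Then w_{m+1} = 5w_m − 6w_{m−1} = 5·(3·3^m + 2·2^m) − 6·(3·3^{m−1} + 2·2^{m−1}) = 3·(5·3 − 6)3^{m−1} + 2·(5·2 − 6)2^{m−1} = 27·3^{m−1} + 8·2^{m−1} = 3·3^{m+1} + 2·2^{m+1}.
Hence w_n = 3·3^n + 2·2^n for every n ≥ 0, by strong induction.

w_n = 3·3^n + 2·2^n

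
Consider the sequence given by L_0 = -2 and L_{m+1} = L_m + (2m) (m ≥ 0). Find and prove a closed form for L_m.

Claim: L_m = m^2 − m − 2.

Base case: L_0 = -2, and 0^2 − 0 − 2 = -2.
Assume L_j = j^2 − j − 2.
Then L_{j+1} = L_j + (2j) = (j^2 − j − 2) + (2j) = j^2 + j − 2,
and (j+1)^2 − (j+1) − 2 = j^2 + j − 2.
Hence L_m = m^2 − m − 2 for every m ≥ 0, by induction.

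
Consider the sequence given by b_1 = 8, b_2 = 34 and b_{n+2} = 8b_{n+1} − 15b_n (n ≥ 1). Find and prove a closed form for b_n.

Claim: b_n = 5^n + 3^n.

Base cases: b_1 = 8 and 5^1 + 3^1 = 8; b_2 = 34 and 5^2 + 3^2 = 34.
Assume b_j = 5^j + 3^j for all 1 ≤ j ≤ m, where m ≥ 2.
Then b_{m+1} = 8b_m − 15b_{m−1} = 8·(5^m + 3^m) − 15·(5^{m−1} + 3^{m−1}) = (8·5 − 15)5^{m−1} + (8·3 − 15)3^{m−1} = 25·5^{m−1} + 9·3^{m−1} = 5^{m+1} + 3^{m+1}.
So the formula holds for m+1, and by strong induction b_n = 5^n + 3^n for all n ≥ 1.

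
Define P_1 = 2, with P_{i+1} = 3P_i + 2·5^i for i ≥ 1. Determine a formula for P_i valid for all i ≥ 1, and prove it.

Claim: P_i = -3^i + 5^i.

Base case: P_1 = 2, and -3^1 + 5^1 = -3 + 5 = 2.
Assume P_r = -3^r + 5^r for some r ≥ 1.
Then P_{r+1} = 3P_r + 2·5^r = 3·(-3^r + 5^r) + 2·5^r = -3^{r+1} + 3·5^r + 2·5^r = -3^{r+1} + 5·5^r = -3^{r+1} + 5^{r+1}.
This completes the inductive step, so P_i = -3^i + 5^i for all i ≥ 1.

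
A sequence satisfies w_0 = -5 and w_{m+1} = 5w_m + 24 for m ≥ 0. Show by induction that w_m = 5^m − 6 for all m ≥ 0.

Base case: w_0 = -5, and 5^0 − 6 = 1 − 6 = -5.
Assume w_k = 5^k − 6 for some k ≥ 0.
Then w_{k+1} = 5w_k + 24 = 5·(5^k − 6) + 24 = 5^{k+1} − 30 + 24 = 5^{k+1} − 6.
So the formula holds for k+1, and by induction w_m = 5^m − 6 for all m ≥ 0.

w_m = 5^m − 6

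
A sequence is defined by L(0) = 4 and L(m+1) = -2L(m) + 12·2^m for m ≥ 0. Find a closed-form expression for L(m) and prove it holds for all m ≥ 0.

Claim: L(m) = (-2)^m + 3·2^m.

Base case: L(0) = 4, and (-2)^0 + 3·2^0 = 1 + 3 = 4.
Assume L(k) = (-2)^k + 3·2^k for some k ≥ 0.
Then L(k+1) = -2L(k) + 12·2^k = -2·((-2)^k + 3·2^k) + 12·2^k = (-2)^{k+1} − 6·2^k + 12·2^k = (-2)^{k+1} + 6·2^k = (-2)^{k+1} + 3·2^{k+1}.
Hence L(m) = (-2)^m + 3·2^m for every m ≥ 0, by induction.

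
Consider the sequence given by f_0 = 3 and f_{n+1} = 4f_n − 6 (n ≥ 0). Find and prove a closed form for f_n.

Claim: f_n = 4^n + 2.

Base case: f_0 = 3, and 4^0 + 2 = 1 + 2 = 3.
Assume f_j = 4^j + 2 for some j ≥ 0.
Then f_{j+1} = 4f_j − 6 = 4·(4^j + 2) − 6 = 4^{j+1} + 8 − 6 = 4^{j+1} + 2.
This completes the inductive step, so f_n = 4^n + 2 for all n ≥ 0.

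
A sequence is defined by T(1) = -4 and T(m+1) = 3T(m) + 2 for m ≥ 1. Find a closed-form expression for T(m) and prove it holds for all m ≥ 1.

Claim: T(m) = -3^m − 1.

Base case: T(1) = -4, and -3^1 − 1 = -3 − 1 = -4.
Assume T(r) = -3^r − 1 for some r ≥ 1.
Then T(r+1) = 3T(r) + 2 = 3·(-3^r − 1) + 2 = -3^{r+1} − 3 + 2 = -3^{r+1} − 1.
So the formula holds for r+1, and by induction T(m) = -3^m − 1 for all m ≥ 1.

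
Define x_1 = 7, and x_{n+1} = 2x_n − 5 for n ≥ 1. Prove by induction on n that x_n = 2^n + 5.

Base case: x_1 = 7, and 2^1 + 5 = 2 + 5 = 7.
Assume x_k = 2^k + 5 for some k ≥ 1.
Then x_{k+1} = 2x_k − 5 = 2·(2^k + 5) − 5 = 2^{k+1} + 10 − 5 = 2^{k+1} + 5.
By induction, x_n = 2^n + 5 for all n ≥ 1.

x_n = 2^n + 5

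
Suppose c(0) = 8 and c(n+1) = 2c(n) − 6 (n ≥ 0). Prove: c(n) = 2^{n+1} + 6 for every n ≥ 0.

Base case: c(0) = 8, and 2^{0+1} + 6 = 2 + 6 = 8.
Assume c(j) = 2^{j+1} + 6 for some j ≥ 0.
Then c(j+1) = 2c(j) − 6 = 2·(2^{j+1} + 6) − 6 = 2^{j+2} + 12 − 6 = 2^{j+2} + 6.
Hence c(n) = 2^{n+1} + 6 for every n ≥ 0, by induction.

c(n) = 2^{n+1} + 6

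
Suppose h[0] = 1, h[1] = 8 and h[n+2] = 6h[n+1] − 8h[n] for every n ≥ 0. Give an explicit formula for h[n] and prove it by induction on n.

Claim: h[n] = 3·4^n − 2·2^n.

Base cases: h[0] = 1 and 3·4^0 − 2·2^0 = 1; h[1] = 8 and 3·4^1 − 2·2^1 = 8.
Assume h[i] = 3·4^i − 2·2^i for all 0 ≤ i ≤ j, where j ≥ 1.
Then h[j+1] = 6h[j] − 8h[j−1] = 6·(3·4^j − 2·2^j) − 8·(3·4^{j−1} − 2·2^{j−1}) = 3·(6·4 − 8)4^{j−1} − 2·(6·2 − 8)2^{j−1} = 48·4^{j−1} − 8·2^{j−1} = 3·4^{j+1} − 2·2^{j+1}.
By strong induction, h[n] = 3·4^n − 2·2^n for all n ≥ 0.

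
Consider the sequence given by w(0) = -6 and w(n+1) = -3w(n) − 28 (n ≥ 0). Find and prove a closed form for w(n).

Claim: w(n) = (-3)^n − 7.

Base case: w(0) = -6, and (-3)^0 − 7 = 1 − 7 = -6.
Assume w(r) = (-3)^r − 7 for some r ≥ 0.
Then w(r+1) = -3w(r) − 28 = -3·((-3)^r − 7) − 28 = -3·(-3)^r + 21 − 28 = (-3)^{r+1} − 7.
So the formula holds for r+1, and by induction w(n) = (-3)^n − 7 for all n ≥ 0.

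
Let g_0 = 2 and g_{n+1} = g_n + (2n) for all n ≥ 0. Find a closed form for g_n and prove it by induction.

Claim: g_n = n^2 − n + 2.

Base case: g_0 = 2, and 0^2 − 0 + 2 = 2.
Assume g_j = j^2 − j + 2.
Then g_{j+1} = g_j + (2j) = (j^2 − j + 2) + (2j) = j^2 + j + 2,
and (j+1)^2 − (j+1) + 2 = j^2 + j + 2.
This completes the inductive step, so g_n = n^2 − n + 2 for all n ≥ 0.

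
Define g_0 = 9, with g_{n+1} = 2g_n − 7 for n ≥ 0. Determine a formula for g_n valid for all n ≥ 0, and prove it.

Claim: g_n = 2^{n+1} + 7.

Base case: g_0 = 9, and 2^{0+1} + 7 = 2 + 7 = 9.
Assume g_k = 2^{k+1} + 7 for some k ≥ 0.
Then g_{k+1} = 2g_k − 7 = 2·(2^{k+1} + 7) − 7 = 2^{k+2} + 14 − 7 = 2^{k+2} + 7.
By induction, g_n = 2^{n+1} + 7 for all n ≥ 0.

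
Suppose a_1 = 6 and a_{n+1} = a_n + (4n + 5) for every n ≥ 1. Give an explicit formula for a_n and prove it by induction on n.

Claim: a_n = 2n^2 + 3n + 1.

Base case: a_1 = 6, and 2·1^2 + 3·1 + 1 = 6.
Assume a_r = 2r^2 + 3r + 1.
Then a_{r+1} = a_r + (4r + 5) = (2r^2 + 3r + 1) + (4r + 5) = 2r^2 + 7r + 6,
and 2·(r+1)^2 + 3·(r+1) + 1 = 2r^2 + 7r + 6.
This completes the inductive step, so a_n = 2n^2 + 3n + 1 for all n ≥ 1.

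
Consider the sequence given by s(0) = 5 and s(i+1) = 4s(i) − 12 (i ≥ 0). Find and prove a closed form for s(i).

Claim: s(i) = 4^i + 4.

Base case: s(0) = 5, and 4^0 + 4 = 1 + 4 = 5.
Assume s(r) = 4^r + 4 for some r ≥ 0.
Then s(r+1) = 4s(r) − 12 = 4·(4^r + 4) − 12 = 4^{r+1} + 16 − 12 = 4^{r+1} + 4.
This completes the inductive step, so s(i) = 4^i + 4 for all i ≥ 0.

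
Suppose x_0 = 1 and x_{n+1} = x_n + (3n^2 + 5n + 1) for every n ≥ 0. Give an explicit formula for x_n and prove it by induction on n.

Claim: x_n = n^3 + n^2 − n + 1.

Base case: x_0 = 1, and 0^3 + 0^2 − 0 + 1 = 1.
Assume x_r = r^3 + r^2 − r + 1.
Then x_{r+1} = x_r + (3r^2 + 5r + 1) = (r^3 + r^2 − r + 1) + (3r^2 + 5r + 1) = r^3 + 4r^2 + 4r + 2,
and (r+1)^3 + (r+1)^2 − (r+1) + 1 = r^3 + 4r^2 + 4r + 2.
By induction, x_n = n^3 + n^2 − n + 1 for all n ≥ 0.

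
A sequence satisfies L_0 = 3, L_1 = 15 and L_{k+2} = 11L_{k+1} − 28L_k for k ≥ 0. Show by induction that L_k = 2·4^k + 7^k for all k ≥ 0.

Base cases: L_0 = 3 and 2·4^0 + 7^0 = 3; L_1 = 15 and 2·4^1 + 7^1 = 15.
Assume L_j = 2·4^j + 7^j for all 0 ≤ j ≤ m, where m ≥ 1.
Then L_{m+1} = 11L_m − 28L_{m−1} = 11·(2·4^m + 7^m) − 28·(2·4^{m−1} + 7^{m−1}) = 2·(11·4 − 28)4^{m−1} + (11·7 − 28)7^{m−1} = 32·4^{m−1} + 49·7^{m−1} = 2·4^{m+1} + 7^{m+1}.
Hence L_k = 2·4^k + 7^k for every k ≥ 0, by strong induction.

L_k = 2·4^k + 7^k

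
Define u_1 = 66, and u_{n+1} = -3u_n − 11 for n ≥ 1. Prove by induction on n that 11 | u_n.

Base case: u_1 = 66 = 11·6, so 11 | u_1.
Assume 11 | u_j, so u_j = 11t for some integer t.
Then u_{j+1} = -3u_j − 11 = -3·(11t) − 11 = 11(-3t − 1), so 11 | u_{j+1}.
This completes the inductive step, so 11 | u_n for all n ≥ 1.

11 | u_n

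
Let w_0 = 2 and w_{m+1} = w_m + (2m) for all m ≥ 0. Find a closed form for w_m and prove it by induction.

Claim: w_m = m^2 − m + 2.

Base case: w_0 = 2, and 0^2 − 0 + 2 = 2.
Assume w_k = k^2 − k + 2.
Then w_{k+1} = w_k + (2k) = (k^2 − k + 2) + (2k) = k^2 + k + 2,
and (k+1)^2 − (k+1) + 2 = k^2 + k + 2.
Hence w_m = m^2 − m + 2 for every m ≥ 0, by induction.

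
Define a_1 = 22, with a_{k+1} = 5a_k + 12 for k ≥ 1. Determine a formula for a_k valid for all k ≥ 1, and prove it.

Claim: a_k = 5^{k+1} − 3.

Base case: a_1 = 22, and 5^{1+1} − 3 = 25 − 3 = 22.
Assume a_j = 5^{j+1} − 3 for some j ≥ 1.
Then a_{j+1} = 5a_j + 12 = 5·(5^{j+1} − 3) + 12 = 5^{j+2} − 15 + 12 = 5^{j+2} − 3.
Hence a_k = 5^{k+1} − 3 for every k ≥ 1, by induction.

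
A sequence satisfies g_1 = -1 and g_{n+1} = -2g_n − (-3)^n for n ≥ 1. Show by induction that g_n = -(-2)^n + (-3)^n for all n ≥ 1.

Base case: g_1 = -1, and -(-2)^1 + (-3)^1 = 2 − 3 = -1.
Assume g_m = -(-2)^m + (-3)^m for some m ≥ 1.
Then g_{m+1} = -2g_m − (-3)^m = -2·(-(-2)^m + (-3)^m) − (-3)^m = -(-2)^{m+1} − 2·(-3)^m − (-3)^m = -(-2)^{m+1} − 3·(-3)^m = -(-2)^{m+1} + (-3)^{m+1}.
This completes the inductive step, so g_n = -(-2)^n + (-3)^n for all n ≥ 1.

g_n = -(-2)^n + (-3)^n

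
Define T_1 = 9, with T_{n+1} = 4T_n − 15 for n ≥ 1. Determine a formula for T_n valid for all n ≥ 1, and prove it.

Claim: T_n = 4^n + 5.

Base case: T_1 = 9, and 4^1 + 5 = 4 + 5 = 9.
Assume T_r = 4^r + 5 for some r ≥ 1.
Then T_{r+1} = 4T_r − 15 = 4·(4^r + 5) − 15 = 4^{r+1} + 20 − 15 = 4^{r+1} + 5.
So the formula holds for r+1, and by induction T_n = 4^n + 5 for all n ≥ 1.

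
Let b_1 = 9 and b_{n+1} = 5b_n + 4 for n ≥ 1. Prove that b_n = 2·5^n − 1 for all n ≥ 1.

Base case: b_1 = 9, and 2·5^1 − 1 = 10 − 1 = 9.
Assume b_m = 2·5^m − 1 for some m ≥ 1.
Then b_{m+1} = 5b_m + 4 = 5·(2·5^m − 1) + 4 = 10·5^m − 5 + 4 = 2·5^{m+1} − 1.
This completes the inductive step, so b_n = 2·5^n − 1 for all n ≥ 1.

b_n = 2·5^n − 1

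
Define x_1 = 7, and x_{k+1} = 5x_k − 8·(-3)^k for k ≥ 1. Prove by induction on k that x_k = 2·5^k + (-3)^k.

Base case: x_1 = 7, and 2·5^1 + (-3)^1 = 10 − 3 = 7.
Assume x_j = 2·5^j + (-3)^j for some j ≥ 1.
Then x_{j+1} = 5x_j − 8·(-3)^j = 5·(2·5^j + (-3)^j) − 8·(-3)^j = 2·5^{j+1} + 5·(-3)^j − 8·(-3)^j = 2·5^{j+1} − 3·(-3)^j = 2·5^{j+1} + (-3)^{j+1}.
This completes the inductive step, so x_k = 2·5^k + (-3)^k for all k ≥ 1.

x_k = 2·5^k + (-3)^k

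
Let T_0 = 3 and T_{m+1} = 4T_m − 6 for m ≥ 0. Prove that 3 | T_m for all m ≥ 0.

Base case: T_0 = 3 = 3·1, so 3 | T_0.
Assume 3 | T_r, so T_r = 3t for some integer t.
Then T_{r+1} = 4T_r − 6 = 4·(3t) − 6 = 3(4t − 2), so 3 | T_{r+1}.
By induction, 3 | T_m for all m ≥ 0.

3 | T_m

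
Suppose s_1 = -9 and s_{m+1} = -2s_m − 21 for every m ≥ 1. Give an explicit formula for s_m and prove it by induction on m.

Claim: s_m = (-2)^m − 7.

Base case: s_1 = -9, and (-2)^1 − 7 = -2 − 7 = -9.
Assume s_j = (-2)^j − 7 for some j ≥ 1.
Then s_{j+1} = -2s_j − 21 = -2·((-2)^j − 7) − 21 = -2·(-2)^j + 14 − 21 = (-2)^{j+1} − 7.
So the formula holds for j+1, and by induction s_m = (-2)^m − 7 for all m ≥ 1.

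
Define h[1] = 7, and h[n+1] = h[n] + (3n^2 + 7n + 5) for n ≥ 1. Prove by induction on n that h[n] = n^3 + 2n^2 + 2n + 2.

Base case: h[1] = 7, and 1^3 + 2·1^2 + 2·1 + 2 = 7.
Assume h[m] = m^3 + 2m^2 + 2m + 2.
Then h[m+1] = h[m] + (3m^2 + 7m + 5) = (m^3 + 2m^2 + 2m + 2) + (3m^2 + 7m + 5) = m^3 + 5m^2 + 9m + 7,
and (m+1)^3 + 2·(m+1)^2 + 2·(m+1) + 2 = m^3 + 5m^2 + 9m + 7.
This completes the inductive step, so h[n] = n^3 + 2n^2 + 2n + 2 for all n ≥ 1.

h[n] = n^3 + 2n^2 + 2n + 2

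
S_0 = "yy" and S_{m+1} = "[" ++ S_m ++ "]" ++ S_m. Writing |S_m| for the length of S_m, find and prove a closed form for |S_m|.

Claim: |S_m| = 2^{m+2} − 2.

Base case: |S_0| = 2, and 2^{0+2} − 2 = 2.
Assume |S_r| = 2^{r+2} − 2.
Then |S_{r+1}| = 1 + |S_r| + 1 + |S_r| = 2|S_r| + 2 = 2(2^{r+2} − 2) + 2 = 2^{r+3} − 4 + 2 = 2^{r+3} − 2.
This completes the inductive step, so |S_m| = 2^{m+2} − 2 for all m ≥ 0.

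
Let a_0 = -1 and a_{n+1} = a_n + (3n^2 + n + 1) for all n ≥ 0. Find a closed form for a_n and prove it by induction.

Claim: a_n = n^3 − n^2 + n − 1.

Base case: a_0 = -1, and 0^3 − 0^2 + 0 − 1 = -1.
Assume a_m = m^3 − m^2 + m − 1.
Then a_{m+1} = a_m + (3m^2 + m + 1) = (m^3 − m^2 + m − 1) + (3m^2 + m + 1) = m^3 + 2m^2 + 2m,
and (m+1)^3 − (m+1)^2 + (m+1) − 1 = m^3 + 2m^2 + 2m.
This completes the inductive step, so a_n = n^3 − n^2 + n − 1 for all n ≥ 0.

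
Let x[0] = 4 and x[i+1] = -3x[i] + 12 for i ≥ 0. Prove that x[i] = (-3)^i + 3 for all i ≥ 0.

Base case: x[0] = 4, and (-3)^0 + 3 = 1 + 3 = 4.
Assume x[k] = (-3)^k + 3 for some k ≥ 0.
Then x[k+1] = -3x[k] + 12 = -3·((-3)^k + 3) + 12 = -3·(-3)^k − 9 + 12 = (-3)^{k+1} + 3.
This completes the inductive step, so x[i] = (-3)^i + 3 for all i ≥ 0.

x[i] = (-3)^i + 3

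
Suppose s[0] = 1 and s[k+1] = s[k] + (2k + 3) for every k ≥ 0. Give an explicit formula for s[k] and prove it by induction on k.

Claim: s[k] = k^2 + 2k + 1.

Base case: s[0] = 1, and 0^2 + 2·0 + 1 = 1.
Assume s[m] = m^2 + 2m + 1.
Then s[m+1] = s[m] + (2m + 3) = (m^2 + 2m + 1) + (2m + 3) = m^2 + 4m + 4,
and (m+1)^2 + 2·(m+1) + 1 = m^2 + 4m + 4.
By induction, s[k] = k^2 + 2k + 1 for all k ≥ 0.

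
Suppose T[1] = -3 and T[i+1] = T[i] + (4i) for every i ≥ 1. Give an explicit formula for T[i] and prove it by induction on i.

Claim: T[i] = 2i^2 − 2i − 3.

Base case: T[1] = -3, and 2·1^2 − 2·1 − 3 = -3.
Assume T[r] = 2r^2 − 2r − 3.
Then T[r+1] = T[r] + (4r) = (2r^2 − 2r − 3) + (4r) = 2r^2 + 2r − 3,
and 2·(r+1)^2 − 2·(r+1) − 3 = 2r^2 + 2r − 3.
By induction, T[i] = 2i^2 − 2i − 3 for all i ≥ 1.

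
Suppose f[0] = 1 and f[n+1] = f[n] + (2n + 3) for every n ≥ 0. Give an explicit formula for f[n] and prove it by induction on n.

Claim: f[n] = n^2 + 2n + 1.

Base case: f[0] = 1, and 0^2 + 2·0 + 1 = 1.
Assume f[r] = r^2 + 2r + 1.
Then f[r+1] = f[r] + (2r + 3) = (r^2 + 2r + 1) + (2r + 3) = r^2 + 4r + 4,
and (r+1)^2 + 2·(r+1) + 1 = r^2 + 4r + 4.
This completes the inductive step, so f[n] = n^2 + 2n + 1 for all n ≥ 0.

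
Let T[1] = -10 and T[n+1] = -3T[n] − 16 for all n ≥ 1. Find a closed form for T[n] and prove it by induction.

Claim: T[n] = 2·(-3)^n − 4.

Base case: T[1] = -10, and 2·(-3)^1 − 4 = -6 − 4 = -10.
Assume T[k] = 2·(-3)^k − 4 for some k ≥ 1.
Then T[k+1] = -3T[k] − 16 = -3·(2·(-3)^k − 4) − 16 = -6·(-3)^k + 12 − 16 = 2·(-3)^{k+1} − 4.
This completes the inductive step, so T[n] = 2·(-3)^n − 4 for all n ≥ 1.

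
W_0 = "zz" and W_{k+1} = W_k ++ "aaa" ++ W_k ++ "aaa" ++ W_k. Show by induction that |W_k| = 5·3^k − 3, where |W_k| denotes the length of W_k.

Base case: |W_0| = 2, and 5·3^0 − 3 = 2.
Assume |W_j| = 5·3^j − 3.
Then |W_{j+1}| = 3|W_j| + 6 = 3(5·3^j − 3) + 6 = 5·3^{j+1} − 9 + 6 = 5·3^{j+1} − 3.
Hence |W_k| = 5·3^k − 3 for every k ≥ 0, by induction.

|W_k| = 5·3^k − 3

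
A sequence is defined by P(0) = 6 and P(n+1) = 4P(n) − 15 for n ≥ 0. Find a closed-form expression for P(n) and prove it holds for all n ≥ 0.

Claim: P(n) = 4^n + 5.

Base case: P(0) = 6, and 4^0 + 5 = 1 + 5 = 6.
Assume P(r) = 4^r + 5 for some r ≥ 0.
Then P(r+1) = 4P(r) − 15 = 4·(4^r + 5) − 15 = 4^{r+1} + 20 − 15 = 4^{r+1} + 5.
Hence P(n) = 4^n + 5 for every n ≥ 0, by induction.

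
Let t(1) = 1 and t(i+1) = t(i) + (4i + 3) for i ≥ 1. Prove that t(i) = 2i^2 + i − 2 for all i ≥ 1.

Base case: t(1) = 1, and 2·1^2 + 1 − 2 = 1.
Assume t(m) = 2m^2 + m − 2.
Then t(m+1) = t(m) + (4m + 3) = (2m^2 + m − 2) + (4m + 3) = 2m^2 + 5m + 1,
and 2·(m+1)^2 + (m+1) − 2 = 2m^2 + 5m + 1.
By induction, t(i) = 2i^2 + i − 2 for all i ≥ 1.

t(i) = 2i^2 + i − 2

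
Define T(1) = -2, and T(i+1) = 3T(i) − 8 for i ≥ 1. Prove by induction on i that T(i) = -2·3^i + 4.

Base case: T(1) = -2, and -2·3^1 + 4 = -6 + 4 = -2.
Assume T(r) = -2·3^r + 4 for some r ≥ 1.
Then T(r+1) = 3T(r) − 8 = 3·(-2·3^r + 4) − 8 = -6·3^r + 12 − 8 = -2·3^{r+1} + 4.
So the formula holds for r+1, and by induction T(i) = -2·3^i + 4 for all i ≥ 1.

T(i) = -2·3^i + 4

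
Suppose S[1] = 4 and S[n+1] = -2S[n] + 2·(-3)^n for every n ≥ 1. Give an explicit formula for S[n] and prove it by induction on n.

Claim: S[n] = (-2)^n − 2·(-3)^n.

Base case: S[1] = 4, and (-2)^1 − 2·(-3)^1 = -2 + 6 = 4.
Assume S[m] = (-2)^m − 2·(-3)^m for some m ≥ 1.
Then S[m+1] = -2S[m] + 2·(-3)^m = -2·((-2)^m − 2·(-3)^m) + 2·(-3)^m = (-2)^{m+1} + 4·(-3)^m + 2·(-3)^m = (-2)^{m+1} + 6·(-3)^m = (-2)^{m+1} − 2·(-3)^{m+1}.
By induction, S[n] = (-2)^n − 2·(-3)^n for all n ≥ 1.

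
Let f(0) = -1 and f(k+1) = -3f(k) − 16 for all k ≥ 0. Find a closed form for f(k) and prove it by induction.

Claim: f(k) = 3·(-3)^k − 4.

Base case: f(0) = -1, and 3·(-3)^0 − 4 = 3 − 4 = -1.
Assume f(j) = 3·(-3)^j − 4 for some j ≥ 0.
Then f(j+1) = -3f(j) − 16 = -3·(3·(-3)^j − 4) − 16 = -9·(-3)^j + 12 − 16 = 3·(-3)^{j+1} − 4.
Hence f(k) = 3·(-3)^k − 4 for every k ≥ 0, by induction.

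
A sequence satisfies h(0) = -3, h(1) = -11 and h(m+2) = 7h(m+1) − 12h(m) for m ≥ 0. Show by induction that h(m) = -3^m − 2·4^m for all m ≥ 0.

Base cases: h(0) = -3 and -3^0 − 2·4^0 = -3; h(1) = -11 and -3^1 − 2·4^1 = -11.
Assume h(j) = -3^j − 2·4^j for all 0 ≤ j ≤ k, where k ≥ 1.
Then h(k+1) = 7h(k) − 12h(k−1) = 7·(-3^k − 2·4^k) − 12·(-3^{k−1} − 2·4^{k−1}) = -(7·3 − 12)3^{k−1} − 2·(7·4 − 12)4^{k−1} = -9·3^{k−1} − 32·4^{k−1} = -3^{k+1} − 2·4^{k+1}.
Hence h(m) = -3^m − 2·4^m for every m ≥ 0, by strong induction.

h(m) = -3^m − 2·4^m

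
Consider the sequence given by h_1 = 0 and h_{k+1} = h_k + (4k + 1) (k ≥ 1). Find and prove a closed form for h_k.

Claim: h_k = 2k^2 − k − 1.

Base case: h_1 = 0, and 2·1^2 − 1 − 1 = 0.
Assume h_j = 2j^2 − j − 1.
Then h_{j+1} = h_j + (4j + 1) = (2j^2 − j − 1) + (4j + 1) = 2j^2 + 3j,
and 2·(j+1)^2 − (j+1) − 1 = 2j^2 + 3j.
Hence h_k = 2k^2 − k − 1 for every k ≥ 1, by induction.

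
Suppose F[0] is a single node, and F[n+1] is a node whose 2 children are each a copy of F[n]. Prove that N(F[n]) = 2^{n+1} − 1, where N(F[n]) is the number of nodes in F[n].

Base case: N(F[0]) = 1, and 2^{0+1} − 1 = 1.
Assume N(F[r]) = 2^{r+1} − 1.
Then N(F[r+1]) = 1 + 2N(F[r]) = 1 + 2(2^{r+1} − 1) = 2^{r+2} − 2 + 1 = 2^{r+2} − 1.
This completes the inductive step, so N(F[n]) = 2^{n+1} − 1 for all n ≥ 0.

N(F[n]) = 2^{n+1} − 1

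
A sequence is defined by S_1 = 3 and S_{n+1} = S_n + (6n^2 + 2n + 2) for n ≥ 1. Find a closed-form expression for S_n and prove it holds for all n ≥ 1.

Claim: S_n = 2n^3 − 2n^2 + 2n + 1.

Base case: S_1 = 3, and 2·1^3 − 2·1^2 + 2·1 + 1 = 3.
Assume S_r = 2r^3 − 2r^2 + 2r + 1.
Then S_{r+1} = S_r + (6r^2 + 2r + 2) = (2r^3 − 2r^2 + 2r + 1) + (6r^2 + 2r + 2) = 2r^3 + 4r^2 + 4r + 3,
and 2·(r+1)^3 − 2·(r+1)^2 + 2·(r+1) + 1 = 2r^3 + 4r^2 + 4r + 3.
Hence S_n = 2n^3 − 2n^2 + 2n + 1 for every n ≥ 1, by induction.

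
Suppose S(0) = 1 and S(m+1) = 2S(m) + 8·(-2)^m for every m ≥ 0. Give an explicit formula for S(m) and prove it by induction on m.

Claim: S(m) = 3·2^m − 2·(-2)^m.

Base case: S(0) = 1, and 3·2^0 − 2·(-2)^0 = 3 − 2 = 1.
Assume S(k) = 3·2^k − 2·(-2)^k for some k ≥ 0.
Then S(k+1) = 2S(k) + 8·(-2)^k = 2·(3·2^k − 2·(-2)^k) + 8·(-2)^k = 3·2^{k+1} − 4·(-2)^k + 8·(-2)^k = 3·2^{k+1} + 4·(-2)^k = 3·2^{k+1} − 2·(-2)^{k+1}.
By induction, S(m) = 3·2^m − 2·(-2)^m for all m ≥ 0.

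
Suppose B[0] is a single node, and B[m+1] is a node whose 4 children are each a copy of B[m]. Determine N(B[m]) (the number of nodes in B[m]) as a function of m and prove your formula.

Claim: N(B[m]) = (4^{m+1} − 1)/3.

Base case: N(B[0]) = 1, and (4^{0+1} − 1)/3 = 1.
Assume N(B[k]) = (4^{k+1} − 1)/3.
Then N(B[k+1]) = 1 + 4N(B[k]) = 1 + 4·(4^{k+1} − 1)/3 = 1 + (4^{k+2} − 4)/3 = (3 + 4^{k+2} − 4)/3 = (4^{k+2} − 1)/3.
By induction, N(B[m]) = (4^{m+1} − 1)/3 for all m ≥ 0.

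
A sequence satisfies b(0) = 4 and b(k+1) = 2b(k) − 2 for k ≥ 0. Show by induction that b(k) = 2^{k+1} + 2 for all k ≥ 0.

Base case: b(0) = 4, and 2^{0+1} + 2 = 2 + 2 = 4.
Assume b(r) = 2^{r+1} + 2 for some r ≥ 0.
Then b(r+1) = 2b(r) − 2 = 2·(2^{r+1} + 2) − 2 = 2^{r+2} + 4 − 2 = 2^{r+2} + 2.
By induction, b(k) = 2^{k+1} + 2 for all k ≥ 0.

b(k) = 2^{k+1} + 2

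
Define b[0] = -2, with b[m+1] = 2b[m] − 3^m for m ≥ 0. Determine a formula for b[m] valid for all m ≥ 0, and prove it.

Claim: b[m] = -2^m − 3^m.

Base case: b[0] = -2, and -2^0 − 3^0 = -1 − 1 = -2.
Assume b[j] = -2^j − 3^j for some j ≥ 0.
Then b[j+1] = 2b[j] − 3^j = 2·(-2^j − 3^j) − 3^j = -2^{j+1} − 2·3^j − 3^j = -2^{j+1} − 3·3^j = -2^{j+1} − 3^{j+1}.
Hence b[m] = -2^m − 3^m for every m ≥ 0, by induction.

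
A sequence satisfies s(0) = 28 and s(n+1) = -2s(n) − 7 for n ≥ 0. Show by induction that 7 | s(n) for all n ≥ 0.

Base case: s(0) = 28 = 7·4, so 7 | s(0).
Assume 7 | s(k), so s(k) = 7t for some integer t.
Then s(k+1) = -2s(k) − 7 = -2·(7t) − 7 = 7(-2t − 1), so 7 | s(k+1).
By induction, 7 | s(n) for all n ≥ 0.

7 | s(n)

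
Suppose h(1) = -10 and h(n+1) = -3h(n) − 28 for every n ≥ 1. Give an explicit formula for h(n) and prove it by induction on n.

Claim: h(n) = (-3)^n − 7.

Base case: h(1) = -10, and (-3)^1 − 7 = -3 − 7 = -10.
Assume h(m) = (-3)^m − 7 for some m ≥ 1.
Then h(m+1) = -3h(m) − 28 = -3·((-3)^m − 7) − 28 = -3·(-3)^m + 21 − 28 = (-3)^{m+1} − 7.
Hence h(n) = (-3)^n − 7 for every n ≥ 1, by induction.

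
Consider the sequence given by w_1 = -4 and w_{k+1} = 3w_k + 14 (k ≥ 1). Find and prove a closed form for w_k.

Claim: w_k = 3^k − 7.

Base case: w_1 = -4, and 3^1 − 7 = 3 − 7 = -4.
Assume w_j = 3^j − 7 for some j ≥ 1.
Then w_{j+1} = 3w_j + 14 = 3·(3^j − 7) + 14 = 3^{j+1} − 21 + 14 = 3^{j+1} − 7.
By induction, w_k = 3^k − 7 for all k ≥ 1.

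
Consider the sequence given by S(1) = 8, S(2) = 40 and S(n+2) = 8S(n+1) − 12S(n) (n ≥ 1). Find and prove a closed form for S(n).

Claim: S(n) = 2^n + 6^n.

Base cases: S(1) = 8 and 2^1 + 6^1 = 8; S(2) = 40 and 2^2 + 6^2 = 40.
Assume S(j) = 2^j + 6^j for all 1 ≤ j ≤ m, where m ≥ 2.
Then S(m+1) = 8S(m) − 12S(m−1) = 8·(2^m + 6^m) − 12·(2^{m−1} + 6^{m−1}) = (8·2 − 12)2^{m−1} + (8·6 − 12)6^{m−1} = 4·2^{m−1} + 36·6^{m−1} = 2^{m+1} + 6^{m+1}.
By strong induction, S(n) = 2^n + 6^n for all n ≥ 1.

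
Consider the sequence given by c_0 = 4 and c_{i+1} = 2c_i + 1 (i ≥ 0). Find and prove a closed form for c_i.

Claim: c_i = 5·2^i − 1.

Base case: c_0 = 4, and 5·2^0 − 1 = 5 − 1 = 4.
Assume c_m = 5·2^m − 1 for some m ≥ 0.
Then c_{m+1} = 2c_m + 1 = 2·(5·2^m − 1) + 1 = 10·2^m − 2 + 1 = 5·2^{m+1} − 1.
This completes the inductive step, so c_i = 5·2^i − 1 for all i ≥ 0.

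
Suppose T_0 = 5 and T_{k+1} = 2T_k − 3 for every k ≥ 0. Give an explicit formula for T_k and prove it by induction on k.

Claim: T_k = 2^{k+1} + 3.

Base case: T_0 = 5, and 2^{0+1} + 3 = 2 + 3 = 5.
Assume T_m = 2^{m+1} + 3 for some m ≥ 0.
Then T_{m+1} = 2T_m − 3 = 2·(2^{m+1} + 3) − 3 = 2^{m+2} + 6 − 3 = 2^{m+2} + 3.
This completes the inductive step, so T_k = 2^{k+1} + 3 for all k ≥ 0.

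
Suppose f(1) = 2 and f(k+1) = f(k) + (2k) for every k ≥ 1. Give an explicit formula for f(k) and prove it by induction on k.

Claim: f(k) = k^2 − k + 2.

Base case: f(1) = 2, and 1^2 − 1 + 2 = 2.
Assume f(m) = m^2 − m + 2.
Then f(m+1) = f(m) + (2m) = (m^2 − m + 2) + (2m) = m^2 + m + 2,
and (m+1)^2 − (m+1) + 2 = m^2 + m + 2.
This completes the inductive step, so f(k) = k^2 − k + 2 for all k ≥ 1.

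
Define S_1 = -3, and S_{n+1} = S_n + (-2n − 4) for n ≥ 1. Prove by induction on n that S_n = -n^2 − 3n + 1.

Base case: S_1 = -3, and -1^2 − 3·1 + 1 = -3.
Assume S_k = -k^2 − 3k + 1.
Then S_{k+1} = S_k + (-2k − 4) = (-k^2 − 3k + 1) + (-2k − 4) = -k^2 − 5k − 3,
and -(k+1)^2 − 3·(k+1) + 1 = -k^2 − 5k − 3.
Hence S_n = -n^2 − 3n + 1 for every n ≥ 1, by induction.

S_n = -n^2 − 3n + 1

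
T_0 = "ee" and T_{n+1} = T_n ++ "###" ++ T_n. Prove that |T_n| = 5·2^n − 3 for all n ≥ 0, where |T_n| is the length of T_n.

Base case: |T_0| = 2, and 5·2^0 − 3 = 2.
Assume |T_k| = 5·2^k − 3.
Then |T_{k+1}| = |T_k| + 3 + |T_k| = 2|T_k| + 3 = 2(5·2^k − 3) + 3 = 5·2^{k+1} − 6 + 3 = 5·2^{k+1} − 3.
This completes the inductive step, so |T_n| = 5·2^n − 3 for all n ≥ 0.

|T_n| = 5·2^n − 3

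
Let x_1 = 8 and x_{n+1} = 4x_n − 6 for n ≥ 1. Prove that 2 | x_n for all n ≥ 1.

Base case: x_1 = 8 = 2·4, so 2 | x_1.
Assume 2 | x_r, so x_r = 2t for some integer t.
Then x_{r+1} = 4x_r − 6 = 4·(2t) − 6 = 2(4t − 3), so 2 | x_{r+1}.
So the property holds for r+1, and by induction 2 | x_n for all n ≥ 1.

2 | x_n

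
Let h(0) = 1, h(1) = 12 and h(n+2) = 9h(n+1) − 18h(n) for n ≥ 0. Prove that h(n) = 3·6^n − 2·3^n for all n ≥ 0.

Base cases: h(0) = 1 and 3·6^0 − 2·3^0 = 1; h(1) = 12 and 3·6^1 − 2·3^1 = 12.
Assume h(i) = 3·6^i − 2·3^i for all 0 ≤ i ≤ j, where j ≥ 1.
Then h(j+1) = 9h(j) − 18h(j−1) = 9·(3·6^j − 2·3^j) − 18·(3·6^{j−1} − 2·3^{j−1}) = 3·(9·6 − 18)6^{j−1} − 2·(9·3 − 18)3^{j−1} = 108·6^{j−1} − 18·3^{j−1} = 3·6^{j+1} − 2·3^{j+1}.
Hence h(n) = 3·6^n − 2·3^n for every n ≥ 0, by strong induction.

h(n) = 3·6^n − 2·3^n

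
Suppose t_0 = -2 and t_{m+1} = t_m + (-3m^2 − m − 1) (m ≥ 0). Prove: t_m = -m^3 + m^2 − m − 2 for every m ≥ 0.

Base case: t_0 = -2, and -0^3 + 0^2 − 0 − 2 = -2.
Assume t_j = -j^3 + j^2 − j − 2.
Then t_{j+1} = t_j + (-3j^2 − j − 1) = (-j^3 + j^2 − j − 2) + (-3j^2 − j − 1) = -j^3 − 2j^2 − 2j − 3,
and -(j+1)^3 + (j+1)^2 − (j+1) − 2 = -j^3 − 2j^2 − 2j − 3.
By induction, t_m = -m^3 + m^2 − m − 2 for all m ≥ 0.

t_m = -m^3 + m^2 − m − 2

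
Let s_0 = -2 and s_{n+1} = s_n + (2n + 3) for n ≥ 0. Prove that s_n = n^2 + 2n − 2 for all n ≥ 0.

Base case: s_0 = -2, and 0^2 + 2·0 − 2 = -2.
Assume s_r = r^2 + 2r − 2.
Then s_{r+1} = s_r + (2r + 3) = (r^2 + 2r − 2) + (2r + 3) = r^2 + 4r + 1,
and (r+1)^2 + 2·(r+1) − 2 = r^2 + 4r + 1.
Hence s_n = n^2 + 2n − 2 for every n ≥ 0, by induction.

s_n = n^2 + 2n − 2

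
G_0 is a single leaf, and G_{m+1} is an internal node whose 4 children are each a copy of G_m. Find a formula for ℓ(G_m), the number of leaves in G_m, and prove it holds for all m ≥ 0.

Claim: ℓ(G_m) = 4^m.

Base case: ℓ(G_0) = 1, and 4^0 = 1.
Assume ℓ(G_k) = 4^k.
Then ℓ(G_{k+1}) = 4·ℓ(G_k) = 4·4^k = 4^{k+1}.
This completes the inductive step, so ℓ(G_m) = 4^m for all m ≥ 0.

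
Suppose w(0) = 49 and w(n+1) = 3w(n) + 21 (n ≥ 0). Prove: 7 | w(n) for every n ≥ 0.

Base case: w(0) = 49 = 7·7, so 7 | w(0).
Assume 7 | w(r), so w(r) = 7t for some integer t.
Then w(r+1) = 3w(r) + 21 = 3·(7t) + 21 = 7(3t + 3), so 7 | w(r+1).
Hence 7 | w(n) for every n ≥ 0, by induction.

7 | w(n)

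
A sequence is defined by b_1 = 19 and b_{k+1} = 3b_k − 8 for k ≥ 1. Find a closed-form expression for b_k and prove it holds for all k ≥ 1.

Claim: b_k = 5·3^k + 4.

Base case: b_1 = 19, and 5·3^1 + 4 = 15 + 4 = 19.
Assume b_j = 5·3^j + 4 for some j ≥ 1.
Then b_{j+1} = 3b_j − 8 = 3·(5·3^j + 4) − 8 = 15·3^j + 12 − 8 = 5·3^{j+1} + 4.
By induction, b_k = 5·3^k + 4 for all k ≥ 1.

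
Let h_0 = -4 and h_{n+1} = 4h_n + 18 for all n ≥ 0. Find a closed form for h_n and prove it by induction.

Claim: h_n = 2·4^n − 6.

Base case: h_0 = -4, and 2·4^0 − 6 = 2 − 6 = -4.
Assume h_r = 2·4^r − 6 for some r ≥ 0.
Then h_{r+1} = 4h_r + 18 = 4·(2·4^r − 6) + 18 = 8·4^r − 24 + 18 = 2·4^{r+1} − 6.
Hence h_n = 2·4^n − 6 for every n ≥ 0, by induction.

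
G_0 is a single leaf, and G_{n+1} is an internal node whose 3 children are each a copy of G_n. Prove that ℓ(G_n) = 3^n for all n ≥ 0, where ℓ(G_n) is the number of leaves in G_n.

Base case: ℓ(G_0) = 1, and 3^0 = 1.
Assume ℓ(G_m) = 3^m.
Then ℓ(G_{m+1}) = 3·ℓ(G_m) = 3·3^m = 3^{m+1}.
Hence ℓ(G_n) = 3^n for every n ≥ 0, by induction.

ℓ(G_n) = 3^n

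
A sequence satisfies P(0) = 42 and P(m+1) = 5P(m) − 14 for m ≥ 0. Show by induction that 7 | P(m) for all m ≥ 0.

Base case: P(0) = 42 = 7·6, so 7 | P(0).
Assume 7 | P(j), so P(j) = 7t for some integer t.
Then P(j+1) = 5P(j) − 14 = 5·(7t) − 14 = 7(5t − 2), so 7 | P(j+1).
This completes the inductive step, so 7 | P(m) for all m ≥ 0.

7 | P(m)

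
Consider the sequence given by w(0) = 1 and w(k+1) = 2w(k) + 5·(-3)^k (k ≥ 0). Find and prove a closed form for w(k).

Claim: w(k) = 2·2^k − (-3)^k.

Base case: w(0) = 1, and 2·2^0 − (-3)^0 = 2 − 1 = 1.
Assume w(j) = 2·2^j − (-3)^j for some j ≥ 0.
Then w(j+1) = 2w(j) + 5·(-3)^j = 2·(2·2^j − (-3)^j) + 5·(-3)^j = 2·2^{j+1} − 2·(-3)^j + 5·(-3)^j = 2·2^{j+1} + 3·(-3)^j = 2·2^{j+1} − (-3)^{j+1}.
Hence w(k) = 2·2^k − (-3)^k for every k ≥ 0, by induction.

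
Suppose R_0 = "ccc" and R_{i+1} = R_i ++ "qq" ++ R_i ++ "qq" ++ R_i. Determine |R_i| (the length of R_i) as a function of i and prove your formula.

Claim: |R_i| = 5·3^i − 2.

Base case: |R_0| = 3, and 5·3^0 − 2 = 3.
Assume |R_j| = 5·3^j − 2.
Then |R_{j+1}| = 3|R_j| + 4 = 3(5·3^j − 2) + 4 = 5·3^{j+1} − 6 + 4 = 5·3^{j+1} − 2.
This completes the inductive step, so |R_i| = 5·3^i − 2 for all i ≥ 0.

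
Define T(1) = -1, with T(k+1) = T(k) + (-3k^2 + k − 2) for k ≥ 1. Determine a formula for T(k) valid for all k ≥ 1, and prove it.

Claim: T(k) = -k^3 + 2k^2 − 3k + 1.

Base case: T(1) = -1, and -1^3 + 2·1^2 − 3·1 + 1 = -1.
Assume T(m) = -m^3 + 2m^2 − 3m + 1.
Then T(m+1) = T(m) + (-3m^2 + m − 2) = (-m^3 + 2m^2 − 3m + 1) + (-3m^2 + m − 2) = -m^3 − m^2 − 2m − 1,
and -(m+1)^3 + 2·(m+1)^2 − 3·(m+1) + 1 = -m^3 − m^2 − 2m − 1.
By induction, T(k) = -k^3 + 2k^2 − 3k + 1 for all k ≥ 1.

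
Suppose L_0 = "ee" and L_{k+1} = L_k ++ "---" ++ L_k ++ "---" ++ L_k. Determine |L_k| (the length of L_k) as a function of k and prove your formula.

Claim: |L_k| = 5·3^k − 3.

Base case: |L_0| = 2, and 5·3^0 − 3 = 2.
Assume |L_r| = 5·3^r − 3.
Then |L_{r+1}| = 3|L_r| + 6 = 3(5·3^r − 3) + 6 = 5·3^{r+1} − 9 + 6 = 5·3^{r+1} − 3.
Hence |L_k| = 5·3^k − 3 for every k ≥ 0, by induction.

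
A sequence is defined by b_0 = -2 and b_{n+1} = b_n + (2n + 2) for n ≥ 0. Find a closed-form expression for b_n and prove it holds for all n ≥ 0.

Claim: b_n = n^2 + n − 2.

Base case: b_0 = -2, and 0^2 + 0 − 2 = -2.
Assume b_k = k^2 + k − 2.
Then b_{k+1} = b_k + (2k + 2) = (k^2 + k − 2) + (2k + 2) = k^2 + 3k,
and (k+1)^2 + (k+1) − 2 = k^2 + 3k.
By induction, b_n = n^2 + n − 2 for all n ≥ 0.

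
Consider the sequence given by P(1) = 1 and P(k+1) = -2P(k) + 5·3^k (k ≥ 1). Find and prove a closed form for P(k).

Claim: P(k) = (-2)^k + 3^k.

Base case: P(1) = 1, and (-2)^1 + 3^1 = -2 + 3 = 1.
Assume P(r) = (-2)^r + 3^r for some r ≥ 1.
Then P(r+1) = -2P(r) + 5·3^r = -2·((-2)^r + 3^r) + 5·3^r = (-2)^{r+1} − 2·3^r + 5·3^r = (-2)^{r+1} + 3·3^r = (-2)^{r+1} + 3^{r+1}.
Hence P(k) = (-2)^k + 3^k for every k ≥ 1, by induction.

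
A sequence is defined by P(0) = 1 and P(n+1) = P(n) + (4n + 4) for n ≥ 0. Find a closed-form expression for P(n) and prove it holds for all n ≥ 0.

Claim: P(n) = 2n^2 + 2n + 1.

Base case: P(0) = 1, and 2·0^2 + 2·0 + 1 = 1.
Assume P(m) = 2m^2 + 2m + 1.
Then P(m+1) = P(m) + (4m + 4) = (2m^2 + 2m + 1) + (4m + 4) = 2m^2 + 6m + 5,
and 2·(m+1)^2 + 2·(m+1) + 1 = 2m^2 + 6m + 5.
This completes the inductive step, so P(n) = 2n^2 + 2n + 1 for all n ≥ 0.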